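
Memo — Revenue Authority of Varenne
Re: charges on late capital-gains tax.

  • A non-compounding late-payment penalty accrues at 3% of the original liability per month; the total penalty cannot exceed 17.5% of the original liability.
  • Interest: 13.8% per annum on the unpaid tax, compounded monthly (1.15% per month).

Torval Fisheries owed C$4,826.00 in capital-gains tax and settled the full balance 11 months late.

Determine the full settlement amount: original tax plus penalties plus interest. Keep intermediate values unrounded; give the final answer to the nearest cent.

Penalty (uncapped): 11 × 3% × C$4,826.00 = C$1,592.58; cap = 17.5% × C$4,826.00 = C$844.55 → penalty = C$844.55
Interest: C$4,826.00 × ((1 + 0.0115)^11 − 1) = C$4,826.00 × 0.1340306… = C$646.8315…
Total = C$4,826.00 + C$844.5500 + C$646.8315… = C$6,317.38

C$6,317.38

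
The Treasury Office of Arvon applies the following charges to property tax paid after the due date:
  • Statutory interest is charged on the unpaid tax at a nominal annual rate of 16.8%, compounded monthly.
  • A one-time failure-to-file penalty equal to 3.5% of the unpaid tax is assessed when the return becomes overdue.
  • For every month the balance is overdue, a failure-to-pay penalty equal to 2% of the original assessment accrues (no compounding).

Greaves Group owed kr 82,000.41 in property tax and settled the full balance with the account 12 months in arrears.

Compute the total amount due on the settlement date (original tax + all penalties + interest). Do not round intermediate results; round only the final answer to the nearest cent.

Failure-to-file penalty: 3.5% × kr 82,000.41 = kr 2,870.01…
Failure-to-pay penalty = 2% × kr 82,000.41 × 12 mo = kr 19,680.10…
Interest (16.8%/yr ÷ 12 = 1.4%/month): kr 82,000.41 × ((1 + 0.014)^12 − 1) = kr 14,887.9230…
Total = kr 82,000.41 + kr 22,550.1128… + kr 14,887.9230… = kr 119,438.45

kr 119,438.45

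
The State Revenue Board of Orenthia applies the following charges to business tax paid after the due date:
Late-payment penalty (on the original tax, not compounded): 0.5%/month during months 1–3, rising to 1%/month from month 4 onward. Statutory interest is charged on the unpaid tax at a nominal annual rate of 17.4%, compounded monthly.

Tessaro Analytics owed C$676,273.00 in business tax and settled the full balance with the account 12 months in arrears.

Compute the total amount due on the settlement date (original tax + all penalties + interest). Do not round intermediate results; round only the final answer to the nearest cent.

Penalty, months 1–3: 3 × 0.5% × C$676,273.00 = C$10,144.10…
Penalty, months 4–12: 9 × 1% × C$676,273.00 = C$60,864.57
Interest (17.4%/yr ÷ 12 = 1.45%/month): C$676,273.00 × ((1 + 0.0145)^12 − 1) = C$127,524.5260…
Total = C$676,273.00 + C$71,008.6650 + C$127,524.5260… = C$874,806.19

C$874,806.19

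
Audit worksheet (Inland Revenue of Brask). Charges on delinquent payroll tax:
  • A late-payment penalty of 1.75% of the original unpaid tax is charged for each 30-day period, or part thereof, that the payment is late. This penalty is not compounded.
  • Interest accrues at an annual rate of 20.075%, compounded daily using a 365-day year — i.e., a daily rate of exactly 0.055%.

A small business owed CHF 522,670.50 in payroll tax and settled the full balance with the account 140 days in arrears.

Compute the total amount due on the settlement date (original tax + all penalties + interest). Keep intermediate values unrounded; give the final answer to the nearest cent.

CHF 610,227.85

Penalty periods: ⌈140/30⌉ = 5; penalty = 5 × 1.75% × CHF 522,670.50 = CHF 45,733.67…
Interest: CHF 522,670.50 × ((1 + 0.00055)^140 − 1) = CHF 522,670.50 × 0.08001922… = CHF 41,823.6832…
Total = CHF 522,670.50 + CHF 45,733.6688… + CHF 41,823.6832… = CHF 610,227.85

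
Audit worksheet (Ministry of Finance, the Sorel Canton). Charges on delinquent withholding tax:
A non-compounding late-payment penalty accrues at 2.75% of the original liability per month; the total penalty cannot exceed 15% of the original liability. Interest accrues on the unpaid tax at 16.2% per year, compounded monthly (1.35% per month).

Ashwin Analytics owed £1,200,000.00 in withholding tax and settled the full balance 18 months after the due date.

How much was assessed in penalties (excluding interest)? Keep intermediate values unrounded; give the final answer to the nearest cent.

Penalty (uncapped): 18 × 2.75% × £1,200,000.00 = £594,000.00; cap = 15% × £1,200,000.00 = £180,000.00 → penalty = £180,000.00

£180,000.00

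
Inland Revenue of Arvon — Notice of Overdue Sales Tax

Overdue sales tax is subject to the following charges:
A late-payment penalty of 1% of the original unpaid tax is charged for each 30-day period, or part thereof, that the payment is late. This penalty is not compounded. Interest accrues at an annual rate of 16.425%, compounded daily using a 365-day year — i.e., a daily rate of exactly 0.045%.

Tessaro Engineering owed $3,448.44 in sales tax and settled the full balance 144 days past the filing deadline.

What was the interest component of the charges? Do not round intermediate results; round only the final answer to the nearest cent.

Interest: $3,448.44 × ((1 + 0.00045)^144 − 1) = $3,448.44 × 0.06693006… = $230.8043…

$230.80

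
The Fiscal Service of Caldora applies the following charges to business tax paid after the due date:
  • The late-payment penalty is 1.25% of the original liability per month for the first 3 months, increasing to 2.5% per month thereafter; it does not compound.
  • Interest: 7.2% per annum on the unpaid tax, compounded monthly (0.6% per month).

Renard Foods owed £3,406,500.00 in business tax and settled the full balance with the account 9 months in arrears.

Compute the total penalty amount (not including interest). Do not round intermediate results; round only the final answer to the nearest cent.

Penalty, months 1–3: 3 × 1.25% × £3,406,500.00 = £127,743.75
Penalty, months 4–9: 6 × 2.5% × £3,406,500.00 = £510,975.00
Total penalty = £127,743.75 + £510,975.00 = £638,718.75

£638,718.75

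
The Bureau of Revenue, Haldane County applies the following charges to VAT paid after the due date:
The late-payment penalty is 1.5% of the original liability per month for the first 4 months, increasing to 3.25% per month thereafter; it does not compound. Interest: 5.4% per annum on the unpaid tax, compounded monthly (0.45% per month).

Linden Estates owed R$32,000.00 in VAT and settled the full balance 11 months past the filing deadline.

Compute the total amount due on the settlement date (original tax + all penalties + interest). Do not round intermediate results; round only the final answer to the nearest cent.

R$42,820.13

Penalty, months 1–4: 4 × 1.5% × R$32,000.00 = R$1,920.00
Penalty, months 5–11: 7 × 3.25% × R$32,000.00 = R$7,280.00
Interest: R$32,000.00 × ((1 + 0.0045)^11 − 1) = R$32,000.00 × 0.0506289… = R$1,620.1255…
Total = R$32,000.00 + R$9,200.0000 + R$1,620.1255… = R$42,820.13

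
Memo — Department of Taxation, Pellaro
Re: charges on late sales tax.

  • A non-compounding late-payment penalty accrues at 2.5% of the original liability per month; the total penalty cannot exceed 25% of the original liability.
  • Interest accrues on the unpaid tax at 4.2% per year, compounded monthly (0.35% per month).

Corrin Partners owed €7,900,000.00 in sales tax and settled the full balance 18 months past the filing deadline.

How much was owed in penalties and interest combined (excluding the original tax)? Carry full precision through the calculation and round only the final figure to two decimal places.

€2,487,786.63

Penalty (uncapped): 18 × 2.5% × €7,900,000.00 = €3,555,000.00; cap = 25% × €7,900,000.00 = €1,975,000.00 → penalty = €1,975,000.00
Interest: €7,900,000.00 × ((1 + 0.0035)^18 − 1) = €7,900,000.00 × 0.0649097… = €512,786.6278…
Penalties + interest = €1,975,000.0000 + €512,786.6278… = €2,487,786.63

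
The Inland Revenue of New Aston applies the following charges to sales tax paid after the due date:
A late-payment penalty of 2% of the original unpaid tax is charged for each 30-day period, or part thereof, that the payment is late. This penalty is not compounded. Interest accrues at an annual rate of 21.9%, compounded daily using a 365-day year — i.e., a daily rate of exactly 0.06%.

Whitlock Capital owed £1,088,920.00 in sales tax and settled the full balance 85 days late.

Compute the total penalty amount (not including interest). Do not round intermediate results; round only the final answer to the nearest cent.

Penalty periods: ⌈85/30⌉ = 3; penalty = 3 × 2% × £1,088,920.00 = £65,335.20

£65,335.20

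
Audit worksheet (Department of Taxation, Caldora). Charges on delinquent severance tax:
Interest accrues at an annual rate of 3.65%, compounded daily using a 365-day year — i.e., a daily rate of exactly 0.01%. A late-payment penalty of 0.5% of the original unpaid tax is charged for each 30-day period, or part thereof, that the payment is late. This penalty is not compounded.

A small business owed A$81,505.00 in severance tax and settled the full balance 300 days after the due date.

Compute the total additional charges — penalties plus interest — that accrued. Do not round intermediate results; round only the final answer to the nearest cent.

Penalty periods: ⌈300/30⌉ = 10; penalty = 10 × 0.5% × A$81,505.00 = A$4,075.25
Interest: A$81,505.00 × ((1 + 0.0001)^300 − 1) = A$81,505.00 × 0.03045299… = A$2,482.0708…
Penalties + interest = A$4,075.2500 + A$2,482.0708… = A$6,557.32

A$6,557.32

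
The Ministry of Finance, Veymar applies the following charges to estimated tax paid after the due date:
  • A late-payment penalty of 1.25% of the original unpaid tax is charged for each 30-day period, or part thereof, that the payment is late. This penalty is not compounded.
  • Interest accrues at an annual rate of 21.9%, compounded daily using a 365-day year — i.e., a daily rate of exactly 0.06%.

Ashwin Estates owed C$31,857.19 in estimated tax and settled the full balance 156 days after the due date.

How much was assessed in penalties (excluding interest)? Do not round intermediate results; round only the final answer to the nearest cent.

Penalty periods: ⌈156/30⌉ = 6; penalty = 6 × 1.25% × C$31,857.19 = C$2,389.29…

C$2,389.29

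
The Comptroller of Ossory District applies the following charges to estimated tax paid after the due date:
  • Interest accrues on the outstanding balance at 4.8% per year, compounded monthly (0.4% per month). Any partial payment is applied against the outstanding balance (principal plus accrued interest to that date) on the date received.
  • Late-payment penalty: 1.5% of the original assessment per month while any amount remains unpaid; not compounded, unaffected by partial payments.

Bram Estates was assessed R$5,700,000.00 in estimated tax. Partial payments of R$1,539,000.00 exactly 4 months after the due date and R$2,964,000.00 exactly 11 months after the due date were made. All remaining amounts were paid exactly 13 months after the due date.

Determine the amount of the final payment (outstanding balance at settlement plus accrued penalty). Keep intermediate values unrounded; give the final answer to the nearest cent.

R$2,532,060.77

Balance at month 4: R$5,700,000.0000 × (1 + 0.004)^4 = R$5,791,748.6607…
After R$1,539,000.00 payment: R$5,791,748.6607… − R$1,539,000.00 = R$4,252,748.6607…
Balance at month 11: R$4,252,748.6607… × (1 + 0.004)^7 = R$4,373,264.1111…
After R$2,964,000.00 payment: R$4,373,264.1111… − R$2,964,000.00 = R$1,409,264.1111…
Balance at month 13: R$1,409,264.1111… × (1 + 0.004)^2 = R$1,420,560.7722…
Penalty: 13 × 1.5% × R$5,700,000.00 = R$1,111,500.00
Final settlement = outstanding balance + penalty = R$1,420,560.7722… + R$1,111,500.00 = R$2,532,060.77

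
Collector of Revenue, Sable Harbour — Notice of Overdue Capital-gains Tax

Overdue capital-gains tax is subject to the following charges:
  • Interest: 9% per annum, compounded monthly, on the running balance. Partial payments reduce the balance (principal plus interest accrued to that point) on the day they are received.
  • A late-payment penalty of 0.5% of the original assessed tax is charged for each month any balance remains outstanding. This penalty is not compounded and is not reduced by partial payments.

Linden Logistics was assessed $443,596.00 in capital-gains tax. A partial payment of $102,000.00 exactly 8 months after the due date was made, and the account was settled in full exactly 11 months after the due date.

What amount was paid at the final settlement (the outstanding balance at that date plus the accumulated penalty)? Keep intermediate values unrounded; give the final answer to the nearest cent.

Monthly rate = 9% ÷ 12 = 0.75%
Balance at month 8: $443,596.0000 × (1 + 0.0075)^8 = $470,921.0025…
After $102,000.00 payment: $470,921.0025… − $102,000.00 = $368,921.0025…
Balance at month 11: $368,921.0025… × (1 + 0.0075)^3 = $377,284.1361…
Penalty: 11 × 0.5% × $443,596.00 = $24,397.78
Final settlement = outstanding balance + penalty = $377,284.1361… + $24,397.78 = $401,681.92

$401,681.92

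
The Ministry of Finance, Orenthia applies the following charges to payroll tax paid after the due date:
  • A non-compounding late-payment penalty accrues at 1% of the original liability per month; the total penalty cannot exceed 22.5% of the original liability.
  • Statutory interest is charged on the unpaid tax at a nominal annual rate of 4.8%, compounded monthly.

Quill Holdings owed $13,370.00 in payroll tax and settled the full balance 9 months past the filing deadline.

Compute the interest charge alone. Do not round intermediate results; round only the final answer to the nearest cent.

Interest (4.8%/yr ÷ 12 = 0.4%/month): $13,370.00 × ((1 + 0.004)^9 − 1) = $489.0934…

$489.09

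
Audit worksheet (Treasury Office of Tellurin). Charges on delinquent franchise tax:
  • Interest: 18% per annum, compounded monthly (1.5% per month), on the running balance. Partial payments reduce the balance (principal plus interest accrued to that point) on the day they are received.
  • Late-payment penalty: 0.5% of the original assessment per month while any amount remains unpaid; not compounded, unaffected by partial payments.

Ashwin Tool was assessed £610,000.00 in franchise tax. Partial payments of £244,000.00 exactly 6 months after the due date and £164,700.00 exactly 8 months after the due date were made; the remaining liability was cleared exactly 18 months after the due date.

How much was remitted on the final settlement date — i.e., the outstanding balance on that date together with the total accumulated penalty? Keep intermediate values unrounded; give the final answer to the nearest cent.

Balance at month 6: £610,000.0000 × (1 + 0.015)^6 = £667,000.3910…
After £244,000.00 payment: £667,000.3910… − £244,000.00 = £423,000.3910…
Balance at month 8: £423,000.3910… × (1 + 0.015)^2 = £435,785.5778…
After £164,700.00 payment: £435,785.5778… − £164,700.00 = £271,085.5778…
Balance at month 18: £271,085.5778… × (1 + 0.015)^10 = £314,605.8801…
Penalty: 18 × 0.5% × £610,000.00 = £54,900.00
Final settlement = outstanding balance + penalty = £314,605.8801… + £54,900.00 = £369,505.88

£369,505.88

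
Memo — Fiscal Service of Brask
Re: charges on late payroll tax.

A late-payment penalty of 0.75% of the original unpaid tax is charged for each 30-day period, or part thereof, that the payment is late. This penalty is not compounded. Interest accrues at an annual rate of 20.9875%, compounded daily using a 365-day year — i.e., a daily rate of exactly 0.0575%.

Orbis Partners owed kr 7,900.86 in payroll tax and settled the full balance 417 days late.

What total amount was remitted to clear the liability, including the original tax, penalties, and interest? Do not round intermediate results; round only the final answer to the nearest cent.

Penalty periods: ⌈417/30⌉ = 14; penalty = 14 × 0.75% × kr 7,900.86 = kr 829.59…
Interest: kr 7,900.86 × ((1 + 0.000575)^417 − 1) = kr 7,900.86 × 0.27087557… = kr 2,140.1500…
Total = kr 7,900.86 + kr 829.5903 + kr 2,140.1500… = kr 10,870.60

kr 10,870.60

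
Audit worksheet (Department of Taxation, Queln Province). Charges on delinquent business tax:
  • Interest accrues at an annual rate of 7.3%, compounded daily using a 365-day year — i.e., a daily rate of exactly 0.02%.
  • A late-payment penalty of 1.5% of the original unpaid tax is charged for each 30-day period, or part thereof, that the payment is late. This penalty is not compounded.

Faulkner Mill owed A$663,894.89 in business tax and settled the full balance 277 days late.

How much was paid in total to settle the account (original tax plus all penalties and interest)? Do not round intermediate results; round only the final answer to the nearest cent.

A$801,292.89

Penalty periods: ⌈277/30⌉ = 10; penalty = 10 × 1.5% × A$663,894.89 = A$99,584.23…
Interest: A$663,894.89 × ((1 + 0.0002)^277 − 1) = A$663,894.89 × 0.05695746… = A$37,813.7671…
Total = A$663,894.89 + A$99,584.2335 + A$37,813.7671… = A$801,292.89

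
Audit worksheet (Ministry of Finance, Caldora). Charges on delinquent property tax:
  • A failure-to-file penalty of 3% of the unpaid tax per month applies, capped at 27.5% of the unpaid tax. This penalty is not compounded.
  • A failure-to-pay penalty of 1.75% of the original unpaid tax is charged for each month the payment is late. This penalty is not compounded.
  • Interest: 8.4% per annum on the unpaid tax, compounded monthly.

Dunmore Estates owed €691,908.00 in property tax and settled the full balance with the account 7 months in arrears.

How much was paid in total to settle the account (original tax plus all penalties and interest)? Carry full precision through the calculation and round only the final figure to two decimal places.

€956,591.24

Failure-to-file: 7 × 3% × €691,908.00 = €145,300.68 (under the 27.5% cap)
Failure-to-pay penalty: 7 × 1.75% × €691,908.00 = €84,758.73
Interest (8.4%/yr ÷ 12 = 0.7%/month): €691,908.00 × ((1 + 0.007)^7 − 1) = €34,623.8301…
Total = €691,908.00 + €230,059.4100 + €34,623.8301… = €956,591.24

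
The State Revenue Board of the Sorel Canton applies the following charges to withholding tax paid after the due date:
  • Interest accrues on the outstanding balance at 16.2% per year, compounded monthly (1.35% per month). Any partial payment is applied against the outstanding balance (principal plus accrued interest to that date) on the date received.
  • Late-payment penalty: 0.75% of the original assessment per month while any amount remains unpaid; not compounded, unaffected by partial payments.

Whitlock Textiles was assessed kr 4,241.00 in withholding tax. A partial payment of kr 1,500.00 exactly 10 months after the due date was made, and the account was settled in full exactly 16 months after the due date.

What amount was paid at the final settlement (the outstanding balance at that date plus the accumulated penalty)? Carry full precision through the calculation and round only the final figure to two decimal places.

Balance at month 10: kr 4,241.0000 × (1 + 0.0135)^10 = kr 4,849.5987…
After kr 1,500.00 payment: kr 4,849.5987… − kr 1,500.00 = kr 3,349.5987…
Balance at month 16: kr 3,349.5987… × (1 + 0.0135)^6 = kr 3,630.2397…
Penalty: 16 × 0.75% × kr 4,241.00 = kr 508.92
Final settlement = outstanding balance + penalty = kr 3,630.2397… + kr 508.92 = kr 4,139.16

kr 4,139.16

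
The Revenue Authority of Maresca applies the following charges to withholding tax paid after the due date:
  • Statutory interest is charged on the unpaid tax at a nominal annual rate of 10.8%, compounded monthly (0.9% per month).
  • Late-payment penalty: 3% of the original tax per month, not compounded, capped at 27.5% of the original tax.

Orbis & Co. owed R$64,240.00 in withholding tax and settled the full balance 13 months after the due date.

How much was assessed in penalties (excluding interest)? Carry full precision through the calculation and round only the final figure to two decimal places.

R$17,666.00

Penalty (uncapped): 13 × 3% × R$64,240.00 = R$25,053.60; cap = 27.5% × R$64,240.00 = R$17,666.00 → penalty = R$17,666.00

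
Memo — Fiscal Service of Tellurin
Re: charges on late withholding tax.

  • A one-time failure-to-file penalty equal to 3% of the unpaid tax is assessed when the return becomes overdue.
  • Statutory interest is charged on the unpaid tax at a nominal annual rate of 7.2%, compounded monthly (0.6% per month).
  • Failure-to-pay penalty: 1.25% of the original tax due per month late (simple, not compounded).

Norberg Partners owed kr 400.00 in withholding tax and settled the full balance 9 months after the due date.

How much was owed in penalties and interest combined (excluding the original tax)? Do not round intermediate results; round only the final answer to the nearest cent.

kr 79.13

Failure-to-file penalty: 3% × kr 400.00 = kr 12.00
Failure-to-pay penalty = 1.25% × kr 400.00 × 9 mo = kr 45.00
Interest: kr 400.00 × ((1 + 0.006)^9 − 1) = kr 400.00 × 0.0553143… = kr 22.1257…
Penalties + interest = kr 57.0000 + kr 22.1257… = kr 79.13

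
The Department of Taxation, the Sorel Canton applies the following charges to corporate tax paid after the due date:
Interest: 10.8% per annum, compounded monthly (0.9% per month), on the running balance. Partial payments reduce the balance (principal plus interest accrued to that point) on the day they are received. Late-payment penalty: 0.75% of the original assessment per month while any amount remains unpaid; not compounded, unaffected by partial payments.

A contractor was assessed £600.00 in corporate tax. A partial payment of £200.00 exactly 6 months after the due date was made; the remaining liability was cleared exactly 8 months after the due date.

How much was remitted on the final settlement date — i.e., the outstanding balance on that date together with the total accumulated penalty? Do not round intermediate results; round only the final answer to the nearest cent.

Balance at month 6: £600.0000 × (1 + 0.009)^6 = £633.1378…
After £200.00 payment: £633.1378… − £200.00 = £433.1378…
Balance at month 8: £433.1378… × (1 + 0.009)^2 = £440.9694…
Penalty: 8 × 0.75% × £600.00 = £36.00
Final settlement = outstanding balance + penalty = £440.9694… + £36.00 = £476.97

£476.97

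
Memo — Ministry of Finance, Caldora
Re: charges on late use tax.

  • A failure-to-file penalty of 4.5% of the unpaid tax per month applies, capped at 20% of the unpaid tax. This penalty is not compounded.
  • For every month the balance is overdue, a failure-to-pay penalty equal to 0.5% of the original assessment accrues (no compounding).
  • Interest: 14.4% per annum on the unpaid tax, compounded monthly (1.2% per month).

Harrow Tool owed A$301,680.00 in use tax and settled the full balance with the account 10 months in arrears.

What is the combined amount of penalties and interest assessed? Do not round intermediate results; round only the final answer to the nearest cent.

A$113,640.38

Failure-to-file: 10 × 4.5% × A$301,680.00 = A$135,756.00, capped at 20% × A$301,680.00 = A$60,336.00
Failure-to-pay penalty: 10 × 0.5% × A$301,680.00 = A$15,084.00
Interest: A$301,680.00 × ((1 + 0.012)^10 − 1) = A$301,680.00 × 0.1266918… = A$38,220.3756…
Penalties + interest = A$75,420.0000 + A$38,220.3756… = A$113,640.38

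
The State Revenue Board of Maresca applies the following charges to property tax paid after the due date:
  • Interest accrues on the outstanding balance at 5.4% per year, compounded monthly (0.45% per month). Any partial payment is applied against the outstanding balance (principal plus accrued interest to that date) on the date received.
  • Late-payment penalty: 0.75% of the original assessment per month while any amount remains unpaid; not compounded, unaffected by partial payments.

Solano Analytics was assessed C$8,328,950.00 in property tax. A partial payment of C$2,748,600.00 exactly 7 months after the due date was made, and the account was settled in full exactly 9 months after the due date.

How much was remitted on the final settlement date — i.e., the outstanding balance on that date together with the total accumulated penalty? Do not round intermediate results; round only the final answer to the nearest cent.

Balance at month 7: C$8,328,950.0000 × (1 + 0.0045)^7 = C$8,594,880.4950…
After C$2,748,600.00 payment: C$8,594,880.4950… − C$2,748,600.00 = C$5,846,280.4950…
Balance at month 9: C$5,846,280.4950… × (1 + 0.0045)^2 = C$5,899,015.4066…
Penalty: 9 × 0.75% × C$8,328,950.00 = C$562,204.13…
Final settlement = outstanding balance + penalty = C$5,899,015.4066… + C$562,204.13… = C$6,461,219.53

C$6,461,219.53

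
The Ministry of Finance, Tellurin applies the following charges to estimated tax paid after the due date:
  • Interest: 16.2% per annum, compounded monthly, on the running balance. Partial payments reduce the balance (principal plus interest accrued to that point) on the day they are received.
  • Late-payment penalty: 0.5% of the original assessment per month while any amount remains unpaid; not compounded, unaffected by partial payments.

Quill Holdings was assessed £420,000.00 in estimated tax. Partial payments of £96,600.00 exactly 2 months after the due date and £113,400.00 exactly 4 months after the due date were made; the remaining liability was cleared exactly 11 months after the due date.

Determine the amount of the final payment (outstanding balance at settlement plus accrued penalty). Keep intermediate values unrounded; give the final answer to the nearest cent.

Monthly rate = 16.2% ÷ 12 = 1.35%
Balance at month 2: £420,000.0000 × (1 + 0.0135)^2 = £431,416.5450
After £96,600.00 payment: £431,416.5450 − £96,600.00 = £334,816.5450
Balance at month 4: £334,816.5450 × (1 + 0.0135)^2 = £343,917.6120…
After £113,400.00 payment: £343,917.6120… − £113,400.00 = £230,517.6120…
Balance at month 11: £230,517.6120… × (1 + 0.0135)^7 = £253,203.8957…
Penalty: 11 × 0.5% × £420,000.00 = £23,100.00
Final settlement = outstanding balance + penalty = £253,203.8957… + £23,100.00 = £276,303.90

£276,303.90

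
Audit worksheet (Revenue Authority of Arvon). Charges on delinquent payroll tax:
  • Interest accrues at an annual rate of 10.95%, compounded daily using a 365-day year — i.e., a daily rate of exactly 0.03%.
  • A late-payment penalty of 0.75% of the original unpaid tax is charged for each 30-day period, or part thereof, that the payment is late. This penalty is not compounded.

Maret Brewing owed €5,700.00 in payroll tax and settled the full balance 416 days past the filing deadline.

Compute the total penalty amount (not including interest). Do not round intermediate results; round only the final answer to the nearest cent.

€598.50

Penalty periods: ⌈416/30⌉ = 14; penalty = 14 × 0.75% × €5,700.00 = €598.50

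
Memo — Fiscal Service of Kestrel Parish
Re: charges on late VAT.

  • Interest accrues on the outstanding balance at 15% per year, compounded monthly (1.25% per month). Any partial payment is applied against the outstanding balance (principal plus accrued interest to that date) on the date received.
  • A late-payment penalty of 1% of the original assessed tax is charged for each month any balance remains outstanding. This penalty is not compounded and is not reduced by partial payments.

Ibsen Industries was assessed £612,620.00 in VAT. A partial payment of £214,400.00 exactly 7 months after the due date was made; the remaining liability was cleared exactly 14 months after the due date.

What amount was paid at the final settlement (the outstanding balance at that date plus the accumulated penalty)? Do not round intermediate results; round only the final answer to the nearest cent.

£580,878.54

Balance at month 7: £612,620.0000 × (1 + 0.0125)^7 = £668,276.8151…
After £214,400.00 payment: £668,276.8151… − £214,400.00 = £453,876.8151…
Balance at month 14: £453,876.8151… × (1 + 0.0125)^7 = £495,111.7372…
Penalty: 14 × 1% × £612,620.00 = £85,766.80
Final settlement = outstanding balance + penalty = £495,111.7372… + £85,766.80 = £580,878.54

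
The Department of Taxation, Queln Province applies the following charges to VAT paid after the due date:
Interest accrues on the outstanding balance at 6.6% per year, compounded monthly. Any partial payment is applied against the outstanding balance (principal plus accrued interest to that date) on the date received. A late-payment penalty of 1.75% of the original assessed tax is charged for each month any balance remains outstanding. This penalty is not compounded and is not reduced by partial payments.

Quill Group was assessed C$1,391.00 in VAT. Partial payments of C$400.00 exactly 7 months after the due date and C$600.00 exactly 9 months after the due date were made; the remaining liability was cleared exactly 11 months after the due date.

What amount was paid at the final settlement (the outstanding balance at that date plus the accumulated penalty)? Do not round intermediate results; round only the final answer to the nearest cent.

Monthly rate = 6.6% ÷ 12 = 0.55%
Balance at month 7: C$1,391.0000 × (1 + 0.0055)^7 = C$1,445.4453…
After C$400.00 payment: C$1,445.4453… − C$400.00 = C$1,045.4453…
Balance at month 9: C$1,045.4453… × (1 + 0.0055)^2 = C$1,056.9768…
After C$600.00 payment: C$1,056.9768… − C$600.00 = C$456.9768…
Balance at month 11: C$456.9768… × (1 + 0.0055)^2 = C$462.0174…
Penalty: 11 × 1.75% × C$1,391.00 = C$267.77…
Final settlement = outstanding balance + penalty = C$462.0174… + C$267.77… = C$729.78

C$729.78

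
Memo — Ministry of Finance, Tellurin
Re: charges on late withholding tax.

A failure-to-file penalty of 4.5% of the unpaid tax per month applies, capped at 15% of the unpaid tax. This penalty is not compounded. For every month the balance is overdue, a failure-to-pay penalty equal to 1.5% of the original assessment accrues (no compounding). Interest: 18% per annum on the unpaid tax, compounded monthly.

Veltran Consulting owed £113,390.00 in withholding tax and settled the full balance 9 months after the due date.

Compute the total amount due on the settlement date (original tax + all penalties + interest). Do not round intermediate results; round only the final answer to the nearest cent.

Failure-to-file: 9 × 4.5% × £113,390.00 = £45,922.95, capped at 15% × £113,390.00 = £17,008.50
Failure-to-pay penalty: 9 × 1.5% × £113,390.00 = £15,307.65
Interest (18%/yr ÷ 12 = 1.5%/month): £113,390.00 × ((1 + 0.015)^9 − 1) = £16,258.9893…
Total = £113,390.00 + £32,316.1500 + £16,258.9893… = £161,965.14

£161,965.14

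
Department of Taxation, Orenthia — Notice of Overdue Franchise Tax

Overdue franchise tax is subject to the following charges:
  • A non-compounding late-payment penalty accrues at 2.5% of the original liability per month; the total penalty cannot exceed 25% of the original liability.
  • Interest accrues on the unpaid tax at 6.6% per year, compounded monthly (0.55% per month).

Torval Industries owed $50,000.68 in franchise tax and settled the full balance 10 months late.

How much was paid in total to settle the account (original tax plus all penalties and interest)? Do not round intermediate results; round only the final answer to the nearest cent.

Penalty (uncapped): 10 × 2.5% × $50,000.68 = $12,500.17; cap = 25% × $50,000.68 = $12,500.17 → penalty = $12,500.17
Interest: $50,000.68 × ((1 + 0.0055)^10 − 1) = $50,000.68 × 0.0563814… = $2,819.1088…
Total = $50,000.68 + $12,500.1700 + $2,819.1088… = $65,319.96

$65,319.96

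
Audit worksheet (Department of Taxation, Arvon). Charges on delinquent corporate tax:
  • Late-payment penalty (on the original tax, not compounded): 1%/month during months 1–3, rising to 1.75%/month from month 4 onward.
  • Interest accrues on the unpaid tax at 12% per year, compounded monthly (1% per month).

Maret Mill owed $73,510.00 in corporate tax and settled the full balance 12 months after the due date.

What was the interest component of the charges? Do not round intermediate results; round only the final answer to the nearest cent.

$9,322.91

Interest: $73,510.00 × ((1 + 0.01)^12 − 1) = $73,510.00 × 0.1268250… = $9,322.9080…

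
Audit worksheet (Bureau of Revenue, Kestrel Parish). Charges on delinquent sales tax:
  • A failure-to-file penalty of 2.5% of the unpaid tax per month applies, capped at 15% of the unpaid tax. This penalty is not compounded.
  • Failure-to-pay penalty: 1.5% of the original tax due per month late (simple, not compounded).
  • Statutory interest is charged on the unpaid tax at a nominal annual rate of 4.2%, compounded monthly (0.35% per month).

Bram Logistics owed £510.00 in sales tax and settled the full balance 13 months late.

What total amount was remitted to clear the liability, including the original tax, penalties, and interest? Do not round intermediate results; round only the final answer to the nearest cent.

£709.65

Failure-to-file: 13 × 2.5% × £510.00 = £165.75, capped at 15% × £510.00 = £76.50
Failure-to-pay penalty: 13 × 1.5% × £510.00 = £99.45
Interest: £510.00 × ((1 + 0.0035)^13 − 1) = £510.00 × 0.0464679… = £23.6986…
Total = £510.00 + £175.9500 + £23.6986… = £709.65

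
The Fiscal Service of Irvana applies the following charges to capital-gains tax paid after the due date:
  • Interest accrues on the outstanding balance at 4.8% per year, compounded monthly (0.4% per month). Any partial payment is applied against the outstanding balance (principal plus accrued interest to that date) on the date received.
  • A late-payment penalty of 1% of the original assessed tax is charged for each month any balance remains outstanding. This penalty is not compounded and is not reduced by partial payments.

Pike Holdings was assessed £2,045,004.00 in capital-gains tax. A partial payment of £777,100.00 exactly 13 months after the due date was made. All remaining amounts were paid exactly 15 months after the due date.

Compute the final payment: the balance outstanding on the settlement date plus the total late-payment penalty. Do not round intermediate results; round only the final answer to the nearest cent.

£1,694,621.48

Balance at month 13: £2,045,004.0000 × (1 + 0.004)^13 = £2,153,934.1818…
After £777,100.00 payment: £2,153,934.1818… − £777,100.00 = £1,376,834.1818…
Balance at month 15: £1,376,834.1818… × (1 + 0.004)^2 = £1,387,870.8846…
Penalty: 15 × 1% × £2,045,004.00 = £306,750.60
Final settlement = outstanding balance + penalty = £1,387,870.8846… + £306,750.60 = £1,694,621.48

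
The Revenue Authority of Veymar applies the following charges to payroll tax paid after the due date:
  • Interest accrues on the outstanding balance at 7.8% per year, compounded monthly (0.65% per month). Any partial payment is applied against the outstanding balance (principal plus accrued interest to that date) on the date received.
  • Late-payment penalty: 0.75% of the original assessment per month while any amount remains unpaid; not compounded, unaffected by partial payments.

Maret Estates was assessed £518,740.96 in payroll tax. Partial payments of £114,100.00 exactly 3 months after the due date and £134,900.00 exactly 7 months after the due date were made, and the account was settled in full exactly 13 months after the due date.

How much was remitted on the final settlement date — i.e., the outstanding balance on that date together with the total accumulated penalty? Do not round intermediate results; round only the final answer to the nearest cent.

Balance at month 3: £518,740.9600 × (1 + 0.0065)^3 = £528,922.3016…
After £114,100.00 payment: £528,922.3016… − £114,100.00 = £414,822.3016…
Balance at month 7: £414,822.3016… × (1 + 0.0065)^4 = £425,713.2953…
After £134,900.00 payment: £425,713.2953… − £134,900.00 = £290,813.2953…
Balance at month 13: £290,813.2953… × (1 + 0.0065)^6 = £302,340.9219…
Penalty: 13 × 0.75% × £518,740.96 = £50,577.24…
Final settlement = outstanding balance + penalty = £302,340.9219… + £50,577.24… = £352,918.17

£352,918.17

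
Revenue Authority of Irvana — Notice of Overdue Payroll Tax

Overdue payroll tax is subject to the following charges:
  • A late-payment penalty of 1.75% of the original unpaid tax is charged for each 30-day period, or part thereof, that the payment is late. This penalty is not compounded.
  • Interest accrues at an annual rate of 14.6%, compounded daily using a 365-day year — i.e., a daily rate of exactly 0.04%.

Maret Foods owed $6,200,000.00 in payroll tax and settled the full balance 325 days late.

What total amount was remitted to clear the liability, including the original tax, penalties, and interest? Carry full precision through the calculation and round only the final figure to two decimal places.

Penalty periods: ⌈325/30⌉ = 11; penalty = 11 × 1.75% × $6,200,000.00 = $1,193,500.00
Interest: $6,200,000.00 × ((1 + 0.0004)^325 − 1) = $6,200,000.00 × 0.13879878… = $860,552.4488…
Total = $6,200,000.00 + $1,193,500.0000 + $860,552.4488… = $8,254,052.45

$8,254,052.45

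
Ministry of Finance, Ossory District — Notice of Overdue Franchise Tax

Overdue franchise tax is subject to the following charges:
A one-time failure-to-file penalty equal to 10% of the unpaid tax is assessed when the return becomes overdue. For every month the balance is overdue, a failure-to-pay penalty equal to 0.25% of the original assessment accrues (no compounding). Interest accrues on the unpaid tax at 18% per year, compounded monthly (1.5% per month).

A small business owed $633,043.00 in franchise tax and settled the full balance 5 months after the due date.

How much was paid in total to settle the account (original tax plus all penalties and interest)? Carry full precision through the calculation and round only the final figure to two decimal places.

$753,184.44

Failure-to-file penalty: 10% × $633,043.00 = $63,304.30
Failure-to-pay penalty: 5 × 0.25% × $633,043.00 = $7,913.04…
Interest: $633,043.00 × ((1 + 0.015)^5 − 1) = $633,043.00 × 0.0772840… = $48,924.0977…
Total = $633,043.00 + $71,217.3375 + $48,924.0977… = $753,184.44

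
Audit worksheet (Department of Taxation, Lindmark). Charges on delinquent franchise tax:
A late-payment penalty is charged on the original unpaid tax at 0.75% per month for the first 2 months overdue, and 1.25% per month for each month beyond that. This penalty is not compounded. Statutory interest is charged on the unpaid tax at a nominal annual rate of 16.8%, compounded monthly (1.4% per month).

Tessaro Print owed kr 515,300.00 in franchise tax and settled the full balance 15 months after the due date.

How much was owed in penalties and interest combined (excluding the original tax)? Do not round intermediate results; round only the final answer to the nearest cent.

Penalty, months 1–2: 2 × 0.75% × kr 515,300.00 = kr 7,729.50
Penalty, months 3–15: 13 × 1.25% × kr 515,300.00 = kr 83,736.25
Interest: kr 515,300.00 × ((1 + 0.014)^15 − 1) = kr 515,300.00 × 0.2318826… = kr 119,489.1096…
Penalties + interest = kr 91,465.7500 + kr 119,489.1096… = kr 210,954.86

kr 210,954.86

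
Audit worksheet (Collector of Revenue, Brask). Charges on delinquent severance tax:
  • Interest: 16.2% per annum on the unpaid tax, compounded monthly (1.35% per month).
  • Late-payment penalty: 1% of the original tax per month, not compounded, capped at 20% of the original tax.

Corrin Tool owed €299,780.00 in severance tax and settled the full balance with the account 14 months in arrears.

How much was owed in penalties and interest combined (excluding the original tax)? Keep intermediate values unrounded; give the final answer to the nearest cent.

€103,878.11

Penalty: 14 × 1% × €299,780.00 = €41,969.20 (below the 20% cap of €59,956.00)
Interest: €299,780.00 × ((1 + 0.0135)^14 − 1) = €299,780.00 × 0.2065145… = €61,908.9141…
Penalties + interest = €41,969.2000 + €61,908.9141… = €103,878.11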